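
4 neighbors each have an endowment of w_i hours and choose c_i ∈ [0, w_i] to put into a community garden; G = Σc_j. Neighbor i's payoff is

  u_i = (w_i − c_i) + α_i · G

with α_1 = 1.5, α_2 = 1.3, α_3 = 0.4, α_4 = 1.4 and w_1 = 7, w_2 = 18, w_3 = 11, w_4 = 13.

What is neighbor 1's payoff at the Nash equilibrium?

∂u_i/∂c_i = α_i − 1, so neighbor i contributes w_i if α_i > 1, else 0.
α_i > 1 for i ∈ {1, 2, 4}; NE contributions (7, 18, 0, 13), G = 38.
u_1 = (7 − 7) + 1.5·38 = 57.

57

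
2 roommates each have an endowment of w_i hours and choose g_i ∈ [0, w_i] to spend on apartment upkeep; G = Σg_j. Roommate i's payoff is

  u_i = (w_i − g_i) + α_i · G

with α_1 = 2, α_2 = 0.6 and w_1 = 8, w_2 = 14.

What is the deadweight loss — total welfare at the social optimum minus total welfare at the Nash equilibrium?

22.4

∂u_i/∂g_i = α_i − 1, so roommate i contributes w_i if α_i > 1, else 0.
α_i > 1 for i ∈ {1}; NE contributions (8, 0), G = 8.
W^NE = Σw_i − G^NE + (Σα_i)·G^NE = 22 + 1.6·8 = 34.8.
Planner: ∂(Σu_j)/∂g_i = Σα_j − 1 = 1.6 > 0, so everyone contributes w_i; G^SO = 22, W^SO = 22 + 1.6·22 = 57.2.
Deadweight loss = 22.4.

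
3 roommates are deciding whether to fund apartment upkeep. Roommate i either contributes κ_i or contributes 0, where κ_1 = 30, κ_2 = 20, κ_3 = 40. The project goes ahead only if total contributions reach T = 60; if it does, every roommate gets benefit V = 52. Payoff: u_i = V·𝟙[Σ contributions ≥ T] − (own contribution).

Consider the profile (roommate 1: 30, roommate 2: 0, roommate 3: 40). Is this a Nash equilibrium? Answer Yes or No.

Total = 70 ≥ 60: provided.
Roommate 1 (pledges 30, payoff 22): dropping to 0 → total 40, payoff 0. No gain.
Roommate 2 (pledges 0, payoff 52): pledging 20 → total 90, payoff 32. No gain.
Roommate 3 (pledges 40, payoff 12): dropping to 0 → total 30, payoff 0. No gain.

Yes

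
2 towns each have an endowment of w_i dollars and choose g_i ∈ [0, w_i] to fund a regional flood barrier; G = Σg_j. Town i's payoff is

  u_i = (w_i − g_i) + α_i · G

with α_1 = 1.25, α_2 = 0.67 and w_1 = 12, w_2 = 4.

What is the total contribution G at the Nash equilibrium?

12

∂u_i/∂g_i = α_i − 1, so town i contributes w_i if α_i > 1, else 0.
α_i > 1 for i ∈ {1}; NE contributions (12, 0), G = 12.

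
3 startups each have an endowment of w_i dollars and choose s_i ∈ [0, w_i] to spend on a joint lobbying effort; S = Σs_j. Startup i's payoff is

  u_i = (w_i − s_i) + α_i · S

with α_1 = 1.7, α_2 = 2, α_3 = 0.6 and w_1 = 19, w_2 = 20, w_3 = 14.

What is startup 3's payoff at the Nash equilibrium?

∂u_i/∂s_i = α_i − 1, so startup i contributes w_i if α_i > 1, else 0.
α_i > 1 for i ∈ {1, 2}; NE contributions (19, 20, 0), S = 39.
u_3 = (14 − 0) + 0.6·39 = 37.4.

37.4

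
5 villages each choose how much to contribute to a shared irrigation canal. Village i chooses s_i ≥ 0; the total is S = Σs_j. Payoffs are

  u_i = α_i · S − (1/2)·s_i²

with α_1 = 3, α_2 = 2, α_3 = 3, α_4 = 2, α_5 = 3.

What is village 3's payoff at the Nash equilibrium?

Village i's FOC: ∂u_i/∂s_i = α_i − s_i = 0, so s_i* = α_i.
NE contributions = (3, 2, 3, 2, 3); S = 13.
u_3 = α_3·S − ½·(s_3)² = 3·13 − ½·3² = 34.5.

34.5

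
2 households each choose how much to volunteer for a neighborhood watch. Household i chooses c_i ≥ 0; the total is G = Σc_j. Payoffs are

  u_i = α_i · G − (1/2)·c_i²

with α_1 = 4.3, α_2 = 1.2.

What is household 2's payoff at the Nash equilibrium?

Household i's FOC: ∂u_i/∂c_i = α_i − c_i = 0, so c_i* = α_i.
NE contributions = (4.3, 1.2); G = 5.5.
u_2 = α_2·G − ½·(c_2)² = 1.2·5.5 − ½·1.2² = 5.88.

5.88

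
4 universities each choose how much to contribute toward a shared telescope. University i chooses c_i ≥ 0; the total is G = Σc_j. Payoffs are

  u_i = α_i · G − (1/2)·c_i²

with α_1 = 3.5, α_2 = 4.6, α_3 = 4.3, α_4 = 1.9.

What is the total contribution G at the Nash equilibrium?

University i's FOC: ∂u_i/∂c_i = α_i − c_i = 0, so c_i* = α_i.
NE contributions = (3.5, 4.6, 4.3, 1.9); G = 14.3.

14.3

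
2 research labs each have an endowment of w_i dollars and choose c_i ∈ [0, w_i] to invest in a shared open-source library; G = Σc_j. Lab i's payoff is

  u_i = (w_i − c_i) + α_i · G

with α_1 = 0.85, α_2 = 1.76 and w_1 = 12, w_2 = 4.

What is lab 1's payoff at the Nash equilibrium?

15.4

∂u_i/∂c_i = α_i − 1, so lab i contributes w_i if α_i > 1, else 0.
α_i > 1 for i ∈ {2}; NE contributions (0, 4), G = 4.
u_1 = (12 − 0) + 0.85·4 = 15.4.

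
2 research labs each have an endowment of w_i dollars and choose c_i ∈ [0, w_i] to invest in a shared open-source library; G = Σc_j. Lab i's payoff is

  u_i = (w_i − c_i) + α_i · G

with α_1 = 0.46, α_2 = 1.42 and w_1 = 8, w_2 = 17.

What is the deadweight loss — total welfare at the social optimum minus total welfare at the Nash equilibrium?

∂u_i/∂c_i = α_i − 1, so lab i contributes w_i if α_i > 1, else 0.
α_i > 1 for i ∈ {2}; NE contributions (0, 17), G = 17.
W^NE = Σw_i − G^NE + (Σα_i)·G^NE = 25 + 0.88·17 = 39.96.
Planner: ∂(Σu_j)/∂c_i = Σα_j − 1 = 0.88 > 0, so everyone contributes w_i; G^SO = 25, W^SO = 25 + 0.88·25 = 47.
Deadweight loss = 7.04.

7.04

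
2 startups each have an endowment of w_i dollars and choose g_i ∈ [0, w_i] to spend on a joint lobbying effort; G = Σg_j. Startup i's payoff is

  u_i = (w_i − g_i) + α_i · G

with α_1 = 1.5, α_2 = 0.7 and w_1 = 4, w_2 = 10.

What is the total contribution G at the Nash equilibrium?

4

∂u_i/∂g_i = α_i − 1, so startup i contributes w_i if α_i > 1, else 0.
α_i > 1 for i ∈ {1}; NE contributions (4, 0), G = 4.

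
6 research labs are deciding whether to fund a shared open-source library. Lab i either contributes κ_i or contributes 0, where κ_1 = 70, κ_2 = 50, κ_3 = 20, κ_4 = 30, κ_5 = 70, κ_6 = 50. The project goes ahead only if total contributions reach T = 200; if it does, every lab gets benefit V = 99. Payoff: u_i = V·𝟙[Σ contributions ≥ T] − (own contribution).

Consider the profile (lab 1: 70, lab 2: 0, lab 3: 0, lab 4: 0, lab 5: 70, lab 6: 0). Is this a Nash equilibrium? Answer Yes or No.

No

Total = 140 < 200: not provided.
Lab 1 (pledges 70, payoff -70): dropping to 0 → total 70, payoff 0. Profitable deviation.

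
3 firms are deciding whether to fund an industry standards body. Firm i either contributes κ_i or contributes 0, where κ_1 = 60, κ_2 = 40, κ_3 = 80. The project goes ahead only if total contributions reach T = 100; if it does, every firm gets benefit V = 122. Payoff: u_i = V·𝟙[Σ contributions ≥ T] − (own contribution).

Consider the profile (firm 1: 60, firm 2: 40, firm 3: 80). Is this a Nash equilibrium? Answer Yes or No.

No

Total = 180 ≥ 100: provided.
Firm 1 (pledges 60, payoff 62): dropping to 0 → total 120, payoff 122. Profitable deviation.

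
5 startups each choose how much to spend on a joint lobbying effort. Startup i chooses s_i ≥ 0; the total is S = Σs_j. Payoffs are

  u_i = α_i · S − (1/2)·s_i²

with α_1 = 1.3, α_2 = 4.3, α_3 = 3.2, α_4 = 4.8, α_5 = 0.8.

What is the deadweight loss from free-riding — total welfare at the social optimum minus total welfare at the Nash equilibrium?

338.09

Startup i's FOC: ∂u_i/∂s_i = α_i − s_i = 0, so s_i* = α_i.
NE contributions = (1.3, 4.3, 3.2, 4.8, 0.8); S = 14.4.
W^NE = (Σα)·S − ½Σα_i² = 14.4² − ½·54.1 = 180.31.
Planner sets s_i = Σα_j = 14.4 for every i, so S^SO = 5·14.4 = 72.
W^SO = (Σα)·S^SO − ½·5·(Σα)² = (5/2)·14.4² = 518.4.
Deadweight loss = W^SO − W^NE = 338.09.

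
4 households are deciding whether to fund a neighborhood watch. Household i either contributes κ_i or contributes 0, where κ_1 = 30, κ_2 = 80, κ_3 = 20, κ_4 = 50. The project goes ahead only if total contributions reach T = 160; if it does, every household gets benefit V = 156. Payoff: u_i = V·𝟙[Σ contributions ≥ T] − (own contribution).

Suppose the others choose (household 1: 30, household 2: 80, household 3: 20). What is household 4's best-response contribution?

Others' total = 130. Contributing 50 brings total to 180 ≥ 160: gain V − κ_4 = 106.
Best response: 50.

50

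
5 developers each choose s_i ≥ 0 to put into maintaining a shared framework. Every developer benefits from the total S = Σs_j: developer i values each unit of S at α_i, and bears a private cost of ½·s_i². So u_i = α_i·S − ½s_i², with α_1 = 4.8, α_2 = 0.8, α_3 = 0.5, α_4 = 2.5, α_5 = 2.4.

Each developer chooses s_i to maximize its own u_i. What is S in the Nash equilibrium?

Developer i's FOC: ∂u_i/∂s_i = α_i − s_i = 0, so s_i* = α_i.
NE contributions = (4.8, 0.8, 0.5, 2.5, 2.4); S = 11.

11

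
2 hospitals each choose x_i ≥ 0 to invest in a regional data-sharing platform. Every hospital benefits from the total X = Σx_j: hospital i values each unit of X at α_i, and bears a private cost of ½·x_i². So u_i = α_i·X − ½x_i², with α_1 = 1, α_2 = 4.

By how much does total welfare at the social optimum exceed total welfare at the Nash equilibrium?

Hospital i's FOC: ∂u_i/∂x_i = α_i − x_i = 0, so x_i* = α_i.
NE contributions = (1, 4); X = 5.
W^NE = (Σα)·X − ½Σα_i² = 5² − ½·17 = 16.5.
Planner sets x_i = Σα_j = 5 for every i, so X^SO = 2·5 = 10.
W^SO = (Σα)·X^SO − ½·2·(Σα)² = (2/2)·5² = 25.
Deadweight loss = W^SO − W^NE = 8.5.

8.5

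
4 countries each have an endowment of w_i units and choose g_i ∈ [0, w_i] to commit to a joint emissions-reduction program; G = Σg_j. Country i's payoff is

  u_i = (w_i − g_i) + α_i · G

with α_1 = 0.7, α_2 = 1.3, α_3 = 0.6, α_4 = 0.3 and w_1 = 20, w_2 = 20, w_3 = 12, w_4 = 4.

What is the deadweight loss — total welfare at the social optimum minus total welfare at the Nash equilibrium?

∂u_i/∂g_i = α_i − 1, so country i contributes w_i if α_i > 1, else 0.
α_i > 1 for i ∈ {2}; NE contributions (0, 20, 0, 0), G = 20.
W^NE = Σw_i − G^NE + (Σα_i)·G^NE = 56 + 1.9·20 = 94.
Planner: ∂(Σu_j)/∂g_i = Σα_j − 1 = 1.9 > 0, so everyone contributes w_i; G^SO = 56, W^SO = 56 + 1.9·56 = 162.4.
Deadweight loss = 68.4.

68.4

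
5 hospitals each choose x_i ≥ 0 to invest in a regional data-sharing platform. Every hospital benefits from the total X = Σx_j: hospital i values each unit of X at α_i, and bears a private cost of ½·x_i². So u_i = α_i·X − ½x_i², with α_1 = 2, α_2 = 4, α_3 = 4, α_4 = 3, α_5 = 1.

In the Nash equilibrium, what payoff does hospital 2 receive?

48

Hospital i's FOC: ∂u_i/∂x_i = α_i − x_i = 0, so x_i* = α_i.
NE contributions = (2, 4, 4, 3, 1); X = 14.
u_2 = α_2·X − ½·(x_2)² = 4·14 − ½·4² = 48.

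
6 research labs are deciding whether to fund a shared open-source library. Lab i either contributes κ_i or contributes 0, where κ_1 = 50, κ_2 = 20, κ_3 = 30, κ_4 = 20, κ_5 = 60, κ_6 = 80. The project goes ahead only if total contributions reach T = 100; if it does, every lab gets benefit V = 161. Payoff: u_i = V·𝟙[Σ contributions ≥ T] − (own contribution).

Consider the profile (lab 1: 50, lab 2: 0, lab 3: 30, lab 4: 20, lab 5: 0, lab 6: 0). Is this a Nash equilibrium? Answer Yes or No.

Total = 100 ≥ 100: provided.
Lab 1 (pledges 50, payoff 111): dropping to 0 → total 50, payoff 0. No gain.
Lab 2 (pledges 0, payoff 161): pledging 20 → total 120, payoff 141. No gain.
Lab 3 (pledges 30, payoff 131): dropping to 0 → total 70, payoff 0. No gain.
Lab 4 (pledges 20, payoff 141): dropping to 0 → total 80, payoff 0. No gain.
Lab 5 (pledges 0, payoff 161): pledging 60 → total 160, payoff 101. No gain.
Lab 6 (pledges 0, payoff 161): pledging 80 → total 180, payoff 81. No gain.

Yes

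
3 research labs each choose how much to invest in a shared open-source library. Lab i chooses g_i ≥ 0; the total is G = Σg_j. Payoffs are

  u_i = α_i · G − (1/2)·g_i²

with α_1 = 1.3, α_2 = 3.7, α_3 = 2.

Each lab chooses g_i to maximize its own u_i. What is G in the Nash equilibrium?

7

Lab i's FOC: ∂u_i/∂g_i = α_i − g_i = 0, so g_i* = α_i.
NE contributions = (1.3, 3.7, 2); G = 7.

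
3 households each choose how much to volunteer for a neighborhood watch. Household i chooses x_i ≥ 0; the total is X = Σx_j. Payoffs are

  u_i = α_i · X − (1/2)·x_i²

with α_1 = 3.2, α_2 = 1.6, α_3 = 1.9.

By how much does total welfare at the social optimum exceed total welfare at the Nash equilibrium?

Household i's FOC: ∂u_i/∂x_i = α_i − x_i = 0, so x_i* = α_i.
NE contributions = (3.2, 1.6, 1.9); X = 6.7.
W^NE = (Σα)·X − ½Σα_i² = 6.7² − ½·16.41 = 36.685.
Planner sets x_i = Σα_j = 6.7 for every i, so X^SO = 3·6.7 = 20.1.
W^SO = (Σα)·X^SO − ½·3·(Σα)² = (3/2)·6.7² = 67.335.
Deadweight loss = W^SO − W^NE = 30.65.

30.65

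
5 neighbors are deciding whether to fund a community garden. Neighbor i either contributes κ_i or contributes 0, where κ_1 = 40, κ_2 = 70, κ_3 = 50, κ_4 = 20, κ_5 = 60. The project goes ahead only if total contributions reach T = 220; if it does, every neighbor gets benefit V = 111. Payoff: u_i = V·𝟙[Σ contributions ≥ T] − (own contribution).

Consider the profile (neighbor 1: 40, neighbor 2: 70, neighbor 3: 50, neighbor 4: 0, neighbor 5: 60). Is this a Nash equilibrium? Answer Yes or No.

Yes

Total = 220 ≥ 220: provided.
Neighbor 1 (pledges 40, payoff 71): dropping to 0 → total 180, payoff 0. No gain.
Neighbor 2 (pledges 70, payoff 41): dropping to 0 → total 150, payoff 0. No gain.
Neighbor 3 (pledges 50, payoff 61): dropping to 0 → total 170, payoff 0. No gain.
Neighbor 4 (pledges 0, payoff 111): pledging 20 → total 240, payoff 91. No gain.
Neighbor 5 (pledges 60, payoff 51): dropping to 0 → total 160, payoff 0. No gain.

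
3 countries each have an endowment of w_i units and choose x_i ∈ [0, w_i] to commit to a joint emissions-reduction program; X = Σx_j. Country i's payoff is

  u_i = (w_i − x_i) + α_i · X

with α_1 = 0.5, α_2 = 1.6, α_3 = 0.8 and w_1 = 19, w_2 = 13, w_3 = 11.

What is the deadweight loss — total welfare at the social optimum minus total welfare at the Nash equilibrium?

57

∂u_i/∂x_i = α_i − 1, so country i contributes w_i if α_i > 1, else 0.
α_i > 1 for i ∈ {2}; NE contributions (0, 13, 0), X = 13.
W^NE = Σw_i − X^NE + (Σα_i)·X^NE = 43 + 1.9·13 = 67.7.
Planner: ∂(Σu_j)/∂x_i = Σα_j − 1 = 1.9 > 0, so everyone contributes w_i; X^SO = 43, W^SO = 43 + 1.9·43 = 124.7.
Deadweight loss = 57.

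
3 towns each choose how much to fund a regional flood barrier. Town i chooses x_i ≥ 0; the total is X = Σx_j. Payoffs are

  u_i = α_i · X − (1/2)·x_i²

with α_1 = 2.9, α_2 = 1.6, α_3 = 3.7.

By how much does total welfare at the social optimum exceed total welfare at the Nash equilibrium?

Town i's FOC: ∂u_i/∂x_i = α_i − x_i = 0, so x_i* = α_i.
NE contributions = (2.9, 1.6, 3.7); X = 8.2.
W^NE = (Σα)·X − ½Σα_i² = 8.2² − ½·24.66 = 54.91.
Planner sets x_i = Σα_j = 8.2 for every i, so X^SO = 3·8.2 = 24.6.
W^SO = (Σα)·X^SO − ½·3·(Σα)² = (3/2)·8.2² = 100.86.
Deadweight loss = W^SO − W^NE = 45.95.

45.95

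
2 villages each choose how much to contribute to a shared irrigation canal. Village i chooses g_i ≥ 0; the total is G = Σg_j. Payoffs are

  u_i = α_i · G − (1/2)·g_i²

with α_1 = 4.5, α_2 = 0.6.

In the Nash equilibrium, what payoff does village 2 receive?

2.88

Village i's FOC: ∂u_i/∂g_i = α_i − g_i = 0, so g_i* = α_i.
NE contributions = (4.5, 0.6); G = 5.1.
u_2 = α_2·G − ½·(g_2)² = 0.6·5.1 − ½·0.6² = 2.88.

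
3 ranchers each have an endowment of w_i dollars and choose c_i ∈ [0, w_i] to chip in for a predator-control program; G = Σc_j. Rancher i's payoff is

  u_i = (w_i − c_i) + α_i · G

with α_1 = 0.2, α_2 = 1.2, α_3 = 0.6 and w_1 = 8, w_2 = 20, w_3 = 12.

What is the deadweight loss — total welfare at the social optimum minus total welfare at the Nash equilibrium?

∂u_i/∂c_i = α_i − 1, so rancher i contributes w_i if α_i > 1, else 0.
α_i > 1 for i ∈ {2}; NE contributions (0, 20, 0), G = 20.
W^NE = Σw_i − G^NE + (Σα_i)·G^NE = 40 + 1·20 = 60.
Planner: ∂(Σu_j)/∂c_i = Σα_j − 1 = 1 > 0, so everyone contributes w_i; G^SO = 40, W^SO = 40 + 1·40 = 80.
Deadweight loss = 20.

20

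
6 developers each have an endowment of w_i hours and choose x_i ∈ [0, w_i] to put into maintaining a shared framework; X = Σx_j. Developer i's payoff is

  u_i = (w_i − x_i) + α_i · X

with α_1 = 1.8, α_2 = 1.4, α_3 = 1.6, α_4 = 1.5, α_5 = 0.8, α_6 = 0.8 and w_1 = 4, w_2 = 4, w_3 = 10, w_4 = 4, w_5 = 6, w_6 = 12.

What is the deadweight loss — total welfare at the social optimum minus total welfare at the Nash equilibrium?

∂u_i/∂x_i = α_i − 1, so developer i contributes w_i if α_i > 1, else 0.
α_i > 1 for i ∈ {1, 2, 3, 4}; NE contributions (4, 4, 10, 4, 0, 0), X = 22.
W^NE = Σw_i − X^NE + (Σα_i)·X^NE = 40 + 6.9·22 = 191.8.
Planner: ∂(Σu_j)/∂x_i = Σα_j − 1 = 6.9 > 0, so everyone contributes w_i; X^SO = 40, W^SO = 40 + 6.9·40 = 316.
Deadweight loss = 124.2.

124.2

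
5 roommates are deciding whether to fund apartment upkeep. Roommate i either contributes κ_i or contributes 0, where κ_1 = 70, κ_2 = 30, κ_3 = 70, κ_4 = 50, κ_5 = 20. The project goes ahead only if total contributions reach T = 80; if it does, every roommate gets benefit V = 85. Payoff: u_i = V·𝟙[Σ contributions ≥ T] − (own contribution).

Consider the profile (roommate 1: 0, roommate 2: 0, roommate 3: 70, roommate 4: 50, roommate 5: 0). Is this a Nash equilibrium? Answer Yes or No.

Total = 120 ≥ 80: provided.
Roommate 1 (pledges 0, payoff 85): pledging 70 → total 190, payoff 15. No gain.
Roommate 2 (pledges 0, payoff 85): pledging 30 → total 150, payoff 55. No gain.
Roommate 3 (pledges 70, payoff 15): dropping to 0 → total 50, payoff 0. No gain.
Roommate 4 (pledges 50, payoff 35): dropping to 0 → total 70, payoff 0. No gain.
Roommate 5 (pledges 0, payoff 85): pledging 20 → total 140, payoff 65. No gain.

Yes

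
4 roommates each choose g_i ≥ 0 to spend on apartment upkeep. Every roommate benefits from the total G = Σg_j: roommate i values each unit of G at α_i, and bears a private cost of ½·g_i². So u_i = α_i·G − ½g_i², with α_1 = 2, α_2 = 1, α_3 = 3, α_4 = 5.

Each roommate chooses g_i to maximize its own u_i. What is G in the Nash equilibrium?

11

Roommate i's FOC: ∂u_i/∂g_i = α_i − g_i = 0, so g_i* = α_i.
NE contributions = (2, 1, 3, 5); G = 11.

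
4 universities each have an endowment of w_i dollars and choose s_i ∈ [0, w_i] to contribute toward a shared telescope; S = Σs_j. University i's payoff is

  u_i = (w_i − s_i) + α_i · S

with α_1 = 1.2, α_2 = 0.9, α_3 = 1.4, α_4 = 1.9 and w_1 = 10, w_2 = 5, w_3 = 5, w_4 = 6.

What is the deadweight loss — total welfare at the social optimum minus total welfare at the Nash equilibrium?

22

∂u_i/∂s_i = α_i − 1, so university i contributes w_i if α_i > 1, else 0.
α_i > 1 for i ∈ {1, 3, 4}; NE contributions (10, 0, 5, 6), S = 21.
W^NE = Σw_i − S^NE + (Σα_i)·S^NE = 26 + 4.4·21 = 118.4.
Planner: ∂(Σu_j)/∂s_i = Σα_j − 1 = 4.4 > 0, so everyone contributes w_i; S^SO = 26, W^SO = 26 + 4.4·26 = 140.4.
Deadweight loss = 22.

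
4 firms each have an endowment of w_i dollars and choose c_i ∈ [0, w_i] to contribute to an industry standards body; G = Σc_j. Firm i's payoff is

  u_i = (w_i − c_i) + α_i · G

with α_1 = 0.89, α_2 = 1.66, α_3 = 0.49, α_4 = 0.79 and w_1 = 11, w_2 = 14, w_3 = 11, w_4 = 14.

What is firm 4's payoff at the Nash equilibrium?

25.06

∂u_i/∂c_i = α_i − 1, so firm i contributes w_i if α_i > 1, else 0.
α_i > 1 for i ∈ {2}; NE contributions (0, 14, 0, 0), G = 14.
u_4 = (14 − 0) + 0.79·14 = 25.06.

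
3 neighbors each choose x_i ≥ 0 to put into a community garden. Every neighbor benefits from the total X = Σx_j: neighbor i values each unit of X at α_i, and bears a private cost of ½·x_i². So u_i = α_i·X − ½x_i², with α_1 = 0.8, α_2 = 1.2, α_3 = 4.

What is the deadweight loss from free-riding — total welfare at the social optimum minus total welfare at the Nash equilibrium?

27.04

Neighbor i's FOC: ∂u_i/∂x_i = α_i − x_i = 0, so x_i* = α_i.
NE contributions = (0.8, 1.2, 4); X = 6.
W^NE = (Σα)·X − ½Σα_i² = 6² − ½·18.08 = 26.96.
Planner sets x_i = Σα_j = 6 for every i, so X^SO = 3·6 = 18.
W^SO = (Σα)·X^SO − ½·3·(Σα)² = (3/2)·6² = 54.
Deadweight loss = W^SO − W^NE = 27.04.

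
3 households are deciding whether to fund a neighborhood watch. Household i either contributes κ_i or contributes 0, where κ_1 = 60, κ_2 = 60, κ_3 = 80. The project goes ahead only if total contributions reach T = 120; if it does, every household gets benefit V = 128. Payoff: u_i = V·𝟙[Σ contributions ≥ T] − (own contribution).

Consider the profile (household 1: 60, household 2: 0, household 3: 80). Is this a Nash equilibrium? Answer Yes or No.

Total = 140 ≥ 120: provided.
Household 1 (pledges 60, payoff 68): dropping to 0 → total 80, payoff 0. No gain.
Household 2 (pledges 0, payoff 128): pledging 60 → total 200, payoff 68. No gain.
Household 3 (pledges 80, payoff 48): dropping to 0 → total 60, payoff 0. No gain.

Yes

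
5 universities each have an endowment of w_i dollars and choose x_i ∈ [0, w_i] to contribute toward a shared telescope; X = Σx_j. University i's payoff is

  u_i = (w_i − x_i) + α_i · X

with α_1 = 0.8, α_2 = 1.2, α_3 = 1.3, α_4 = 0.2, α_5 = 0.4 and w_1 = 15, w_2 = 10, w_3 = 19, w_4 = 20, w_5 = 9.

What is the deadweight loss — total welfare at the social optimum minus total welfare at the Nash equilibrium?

∂u_i/∂x_i = α_i − 1, so university i contributes w_i if α_i > 1, else 0.
α_i > 1 for i ∈ {2, 3}; NE contributions (0, 10, 19, 0, 0), X = 29.
W^NE = Σw_i − X^NE + (Σα_i)·X^NE = 73 + 2.9·29 = 157.1.
Planner: ∂(Σu_j)/∂x_i = Σα_j − 1 = 2.9 > 0, so everyone contributes w_i; X^SO = 73, W^SO = 73 + 2.9·73 = 284.7.
Deadweight loss = 127.6.

127.6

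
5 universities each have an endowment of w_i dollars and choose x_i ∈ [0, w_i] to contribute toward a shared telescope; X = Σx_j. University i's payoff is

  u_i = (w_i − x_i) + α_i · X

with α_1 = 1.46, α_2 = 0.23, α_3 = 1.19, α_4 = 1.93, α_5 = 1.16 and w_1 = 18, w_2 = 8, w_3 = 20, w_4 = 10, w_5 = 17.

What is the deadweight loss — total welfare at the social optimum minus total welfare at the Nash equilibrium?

∂u_i/∂x_i = α_i − 1, so university i contributes w_i if α_i > 1, else 0.
α_i > 1 for i ∈ {1, 3, 4, 5}; NE contributions (18, 0, 20, 10, 17), X = 65.
W^NE = Σw_i − X^NE + (Σα_i)·X^NE = 73 + 4.97·65 = 396.05.
Planner: ∂(Σu_j)/∂x_i = Σα_j − 1 = 4.97 > 0, so everyone contributes w_i; X^SO = 73, W^SO = 73 + 4.97·73 = 435.81.
Deadweight loss = 39.76.

39.76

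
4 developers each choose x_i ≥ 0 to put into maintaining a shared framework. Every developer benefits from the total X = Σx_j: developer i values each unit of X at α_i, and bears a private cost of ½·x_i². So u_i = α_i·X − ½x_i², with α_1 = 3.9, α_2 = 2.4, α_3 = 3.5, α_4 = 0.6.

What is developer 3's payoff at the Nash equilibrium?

Developer i's FOC: ∂u_i/∂x_i = α_i − x_i = 0, so x_i* = α_i.
NE contributions = (3.9, 2.4, 3.5, 0.6); X = 10.4.
u_3 = α_3·X − ½·(x_3)² = 3.5·10.4 − ½·3.5² = 30.275.

30.275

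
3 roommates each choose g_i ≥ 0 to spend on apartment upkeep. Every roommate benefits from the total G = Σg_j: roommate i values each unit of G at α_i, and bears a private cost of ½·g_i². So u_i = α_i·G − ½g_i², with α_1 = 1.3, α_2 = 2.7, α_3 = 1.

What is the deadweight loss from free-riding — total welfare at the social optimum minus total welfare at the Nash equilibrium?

Roommate i's FOC: ∂u_i/∂g_i = α_i − g_i = 0, so g_i* = α_i.
NE contributions = (1.3, 2.7, 1); G = 5.
W^NE = (Σα)·G − ½Σα_i² = 5² − ½·9.98 = 20.01.
Planner sets g_i = Σα_j = 5 for every i, so G^SO = 3·5 = 15.
W^SO = (Σα)·G^SO − ½·3·(Σα)² = (3/2)·5² = 37.5.
Deadweight loss = W^SO − W^NE = 17.49.

17.49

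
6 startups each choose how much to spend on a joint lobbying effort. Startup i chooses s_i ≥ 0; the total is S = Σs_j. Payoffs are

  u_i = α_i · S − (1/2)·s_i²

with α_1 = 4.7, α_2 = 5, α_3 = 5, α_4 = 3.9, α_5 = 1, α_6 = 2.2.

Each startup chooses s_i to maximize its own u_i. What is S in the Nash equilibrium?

21.8

Startup i's FOC: ∂u_i/∂s_i = α_i − s_i = 0, so s_i* = α_i.
NE contributions = (4.7, 5, 5, 3.9, 1, 2.2); S = 21.8.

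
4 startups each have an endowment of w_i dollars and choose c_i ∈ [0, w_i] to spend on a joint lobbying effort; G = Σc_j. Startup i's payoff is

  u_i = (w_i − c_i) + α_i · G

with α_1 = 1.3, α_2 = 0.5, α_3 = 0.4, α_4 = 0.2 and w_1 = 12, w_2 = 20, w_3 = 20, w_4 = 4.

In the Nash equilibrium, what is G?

12

∂u_i/∂c_i = α_i − 1, so startup i contributes w_i if α_i > 1, else 0.
α_i > 1 for i ∈ {1}; NE contributions (12, 0, 0, 0), G = 12.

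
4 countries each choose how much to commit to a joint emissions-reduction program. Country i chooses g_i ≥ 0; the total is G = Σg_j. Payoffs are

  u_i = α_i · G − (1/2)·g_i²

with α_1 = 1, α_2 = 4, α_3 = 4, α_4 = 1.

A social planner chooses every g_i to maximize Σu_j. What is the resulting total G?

Planner FOC: ∂(Σu_j)/∂g_i = (Σα_j) − g_i = 0, so g_i^SO = Σα_j = 10 for every i; G^SO = 40.

40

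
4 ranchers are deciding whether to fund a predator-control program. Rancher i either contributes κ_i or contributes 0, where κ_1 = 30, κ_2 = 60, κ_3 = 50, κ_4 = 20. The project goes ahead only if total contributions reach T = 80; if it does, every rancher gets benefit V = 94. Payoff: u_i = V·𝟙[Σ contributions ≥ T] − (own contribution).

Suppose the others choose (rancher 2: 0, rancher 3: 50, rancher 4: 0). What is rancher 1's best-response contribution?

30

Others' total = 50. Contributing 30 brings total to 80 ≥ 80: gain V − κ_1 = 64.
Best response: 30.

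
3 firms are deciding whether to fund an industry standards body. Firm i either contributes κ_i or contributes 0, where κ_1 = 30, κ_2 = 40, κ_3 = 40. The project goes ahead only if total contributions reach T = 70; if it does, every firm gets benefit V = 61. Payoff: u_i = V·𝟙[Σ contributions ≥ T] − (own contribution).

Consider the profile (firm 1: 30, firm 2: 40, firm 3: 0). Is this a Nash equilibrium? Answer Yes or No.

Yes

Total = 70 ≥ 70: provided.
Firm 1 (pledges 30, payoff 31): dropping to 0 → total 40, payoff 0. No gain.
Firm 2 (pledges 40, payoff 21): dropping to 0 → total 30, payoff 0. No gain.
Firm 3 (pledges 0, payoff 61): pledging 40 → total 110, payoff 21. No gain.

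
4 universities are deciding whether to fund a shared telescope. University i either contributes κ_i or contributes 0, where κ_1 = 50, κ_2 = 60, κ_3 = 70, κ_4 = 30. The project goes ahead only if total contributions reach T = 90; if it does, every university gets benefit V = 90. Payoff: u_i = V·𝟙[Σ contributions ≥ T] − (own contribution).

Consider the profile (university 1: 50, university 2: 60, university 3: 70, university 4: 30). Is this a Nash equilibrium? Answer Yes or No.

No

Total = 210 ≥ 90: provided.
University 1 (pledges 50, payoff 40): dropping to 0 → total 160, payoff 90. Profitable deviation.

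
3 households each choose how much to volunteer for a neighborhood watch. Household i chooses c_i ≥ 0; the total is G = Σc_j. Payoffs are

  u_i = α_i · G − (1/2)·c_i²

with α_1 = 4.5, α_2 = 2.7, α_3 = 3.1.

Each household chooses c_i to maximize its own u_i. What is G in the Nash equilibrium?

10.3

Household i's FOC: ∂u_i/∂c_i = α_i − c_i = 0, so c_i* = α_i.
NE contributions = (4.5, 2.7, 3.1); G = 10.3.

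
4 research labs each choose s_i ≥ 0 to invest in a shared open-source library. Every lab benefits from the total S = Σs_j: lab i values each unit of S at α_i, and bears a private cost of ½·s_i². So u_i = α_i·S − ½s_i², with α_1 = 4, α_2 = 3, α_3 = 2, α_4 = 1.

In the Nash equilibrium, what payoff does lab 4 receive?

9.5

Lab i's FOC: ∂u_i/∂s_i = α_i − s_i = 0, so s_i* = α_i.
NE contributions = (4, 3, 2, 1); S = 10.
u_4 = α_4·S − ½·(s_4)² = 1·10 − ½·1² = 9.5.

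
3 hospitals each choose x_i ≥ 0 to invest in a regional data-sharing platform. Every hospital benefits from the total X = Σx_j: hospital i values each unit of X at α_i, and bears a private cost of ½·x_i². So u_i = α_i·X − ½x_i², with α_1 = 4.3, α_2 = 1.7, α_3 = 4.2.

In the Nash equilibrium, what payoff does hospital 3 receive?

Hospital i's FOC: ∂u_i/∂x_i = α_i − x_i = 0, so x_i* = α_i.
NE contributions = (4.3, 1.7, 4.2); X = 10.2.
u_3 = α_3·X − ½·(x_3)² = 4.2·10.2 − ½·4.2² = 34.02.

34.02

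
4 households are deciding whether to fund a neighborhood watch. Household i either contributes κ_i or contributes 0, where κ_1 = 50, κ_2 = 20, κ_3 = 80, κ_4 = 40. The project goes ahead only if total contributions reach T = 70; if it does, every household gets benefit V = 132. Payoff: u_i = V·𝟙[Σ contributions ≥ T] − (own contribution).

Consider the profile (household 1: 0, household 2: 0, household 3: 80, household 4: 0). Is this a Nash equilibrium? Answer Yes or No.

Total = 80 ≥ 70: provided.
Household 1 (pledges 0, payoff 132): pledging 50 → total 130, payoff 82. No gain.
Household 2 (pledges 0, payoff 132): pledging 20 → total 100, payoff 112. No gain.
Household 3 (pledges 80, payoff 52): dropping to 0 → total 0, payoff 0. No gain.
Household 4 (pledges 0, payoff 132): pledging 40 → total 120, payoff 92. No gain.

Yes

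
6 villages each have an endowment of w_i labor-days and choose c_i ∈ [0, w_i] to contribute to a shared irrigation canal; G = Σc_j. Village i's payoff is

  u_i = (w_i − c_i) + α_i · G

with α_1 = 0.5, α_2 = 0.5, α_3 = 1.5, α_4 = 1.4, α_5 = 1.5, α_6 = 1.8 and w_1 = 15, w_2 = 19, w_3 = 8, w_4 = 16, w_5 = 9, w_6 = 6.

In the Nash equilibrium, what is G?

∂u_i/∂c_i = α_i − 1, so village i contributes w_i if α_i > 1, else 0.
α_i > 1 for i ∈ {3, 4, 5, 6}; NE contributions (0, 0, 8, 16, 9, 6), G = 39.

39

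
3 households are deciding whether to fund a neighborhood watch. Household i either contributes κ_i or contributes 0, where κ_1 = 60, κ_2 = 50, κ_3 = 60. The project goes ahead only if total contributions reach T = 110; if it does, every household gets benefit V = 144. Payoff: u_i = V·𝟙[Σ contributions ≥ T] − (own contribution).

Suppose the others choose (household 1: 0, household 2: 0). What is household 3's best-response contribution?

Others' total = 0. Even contributing 60 gives 60 < 110: no benefit either way.
Best response: 0.

0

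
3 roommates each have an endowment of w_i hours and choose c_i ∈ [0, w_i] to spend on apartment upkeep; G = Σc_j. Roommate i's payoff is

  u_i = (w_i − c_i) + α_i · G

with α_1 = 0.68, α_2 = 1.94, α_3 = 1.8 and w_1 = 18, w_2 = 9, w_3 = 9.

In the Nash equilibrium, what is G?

18

∂u_i/∂c_i = α_i − 1, so roommate i contributes w_i if α_i > 1, else 0.
α_i > 1 for i ∈ {2, 3}; NE contributions (0, 9, 9), G = 18.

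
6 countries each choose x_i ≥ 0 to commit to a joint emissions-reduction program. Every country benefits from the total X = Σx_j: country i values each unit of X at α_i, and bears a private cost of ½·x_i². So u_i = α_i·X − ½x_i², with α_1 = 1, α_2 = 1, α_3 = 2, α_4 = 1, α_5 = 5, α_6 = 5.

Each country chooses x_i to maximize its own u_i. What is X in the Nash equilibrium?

15

Country i's FOC: ∂u_i/∂x_i = α_i − x_i = 0, so x_i* = α_i.
NE contributions = (1, 1, 2, 1, 5, 5); X = 15.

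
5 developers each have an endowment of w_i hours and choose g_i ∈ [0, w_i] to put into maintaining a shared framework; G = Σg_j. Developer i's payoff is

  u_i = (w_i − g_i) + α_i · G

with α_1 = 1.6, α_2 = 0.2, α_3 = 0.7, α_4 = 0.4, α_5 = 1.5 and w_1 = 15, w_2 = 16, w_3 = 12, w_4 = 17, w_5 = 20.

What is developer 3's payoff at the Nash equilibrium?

∂u_i/∂g_i = α_i − 1, so developer i contributes w_i if α_i > 1, else 0.
α_i > 1 for i ∈ {1, 5}; NE contributions (15, 0, 0, 0, 20), G = 35.
u_3 = (12 − 0) + 0.7·35 = 36.5.

36.5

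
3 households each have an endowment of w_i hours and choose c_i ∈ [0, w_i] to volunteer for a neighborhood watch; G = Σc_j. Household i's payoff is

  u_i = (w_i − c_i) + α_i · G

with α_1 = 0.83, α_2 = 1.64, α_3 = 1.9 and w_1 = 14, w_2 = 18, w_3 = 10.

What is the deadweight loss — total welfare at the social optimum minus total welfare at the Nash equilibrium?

∂u_i/∂c_i = α_i − 1, so household i contributes w_i if α_i > 1, else 0.
α_i > 1 for i ∈ {2, 3}; NE contributions (0, 18, 10), G = 28.
W^NE = Σw_i − G^NE + (Σα_i)·G^NE = 42 + 3.37·28 = 136.36.
Planner: ∂(Σu_j)/∂c_i = Σα_j − 1 = 3.37 > 0, so everyone contributes w_i; G^SO = 42, W^SO = 42 + 3.37·42 = 183.54.
Deadweight loss = 47.18.

47.18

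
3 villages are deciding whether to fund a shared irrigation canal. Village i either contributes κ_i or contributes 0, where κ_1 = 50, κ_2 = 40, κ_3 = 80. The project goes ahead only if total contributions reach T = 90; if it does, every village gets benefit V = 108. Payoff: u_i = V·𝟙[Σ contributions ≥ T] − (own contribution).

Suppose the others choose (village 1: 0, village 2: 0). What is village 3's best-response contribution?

0

Others' total = 0. Even contributing 80 gives 80 < 90: no benefit either way.
Best response: 0.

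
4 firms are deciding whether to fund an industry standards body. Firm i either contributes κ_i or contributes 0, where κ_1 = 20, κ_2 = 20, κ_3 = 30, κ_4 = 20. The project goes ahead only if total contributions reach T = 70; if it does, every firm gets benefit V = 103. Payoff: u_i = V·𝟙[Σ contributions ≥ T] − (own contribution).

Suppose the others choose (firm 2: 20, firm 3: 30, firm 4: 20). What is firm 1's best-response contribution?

0

Others' total = 70 ≥ 70; contributing adds cost 20 for no extra benefit.
Best response: 0.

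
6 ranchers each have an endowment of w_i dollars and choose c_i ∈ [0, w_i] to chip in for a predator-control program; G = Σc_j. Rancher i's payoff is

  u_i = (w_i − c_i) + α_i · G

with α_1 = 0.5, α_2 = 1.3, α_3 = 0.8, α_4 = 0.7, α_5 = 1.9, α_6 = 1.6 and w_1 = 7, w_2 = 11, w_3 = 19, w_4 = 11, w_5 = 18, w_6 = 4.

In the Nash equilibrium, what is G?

∂u_i/∂c_i = α_i − 1, so rancher i contributes w_i if α_i > 1, else 0.
α_i > 1 for i ∈ {2, 5, 6}; NE contributions (0, 11, 0, 0, 18, 4), G = 33.

33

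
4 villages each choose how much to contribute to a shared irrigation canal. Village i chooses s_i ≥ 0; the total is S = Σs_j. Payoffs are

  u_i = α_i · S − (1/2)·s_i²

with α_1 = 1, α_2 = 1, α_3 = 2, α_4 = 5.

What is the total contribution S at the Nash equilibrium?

Village i's FOC: ∂u_i/∂s_i = α_i − s_i = 0, so s_i* = α_i.
NE contributions = (1, 1, 2, 5); S = 9.

9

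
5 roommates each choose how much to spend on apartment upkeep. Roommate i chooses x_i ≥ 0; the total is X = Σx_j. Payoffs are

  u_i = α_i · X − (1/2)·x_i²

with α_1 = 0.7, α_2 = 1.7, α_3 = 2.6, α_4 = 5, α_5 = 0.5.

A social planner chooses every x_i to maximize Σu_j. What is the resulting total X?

52.5

Planner FOC: ∂(Σu_j)/∂x_i = (Σα_j) − x_i = 0, so x_i^SO = Σα_j = 10.5 for every i; X^SO = 52.5.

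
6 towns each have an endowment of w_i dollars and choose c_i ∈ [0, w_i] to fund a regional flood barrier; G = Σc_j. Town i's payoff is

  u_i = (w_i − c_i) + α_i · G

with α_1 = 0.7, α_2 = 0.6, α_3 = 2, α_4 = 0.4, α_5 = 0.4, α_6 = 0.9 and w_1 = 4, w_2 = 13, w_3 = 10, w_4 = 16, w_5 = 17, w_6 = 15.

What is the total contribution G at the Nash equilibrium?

∂u_i/∂c_i = α_i − 1, so town i contributes w_i if α_i > 1, else 0.
α_i > 1 for i ∈ {3}; NE contributions (0, 0, 10, 0, 0, 0), G = 10.

10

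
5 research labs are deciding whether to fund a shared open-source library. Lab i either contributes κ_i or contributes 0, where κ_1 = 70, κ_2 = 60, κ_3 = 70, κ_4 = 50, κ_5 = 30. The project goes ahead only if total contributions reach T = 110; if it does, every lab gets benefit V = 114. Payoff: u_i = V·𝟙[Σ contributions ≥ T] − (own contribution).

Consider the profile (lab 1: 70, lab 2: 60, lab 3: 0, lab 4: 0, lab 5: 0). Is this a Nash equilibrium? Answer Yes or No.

Total = 130 ≥ 110: provided.
Lab 1 (pledges 70, payoff 44): dropping to 0 → total 60, payoff 0. No gain.
Lab 2 (pledges 60, payoff 54): dropping to 0 → total 70, payoff 0. No gain.
Lab 3 (pledges 0, payoff 114): pledging 70 → total 200, payoff 44. No gain.
Lab 4 (pledges 0, payoff 114): pledging 50 → total 180, payoff 64. No gain.
Lab 5 (pledges 0, payoff 114): pledging 30 → total 160, payoff 84. No gain.

Yes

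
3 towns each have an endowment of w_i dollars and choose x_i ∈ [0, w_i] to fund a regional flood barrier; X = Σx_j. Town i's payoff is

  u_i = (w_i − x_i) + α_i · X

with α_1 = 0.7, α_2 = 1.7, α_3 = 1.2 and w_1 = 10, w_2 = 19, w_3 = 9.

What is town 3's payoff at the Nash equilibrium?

33.6

∂u_i/∂x_i = α_i − 1, so town i contributes w_i if α_i > 1, else 0.
α_i > 1 for i ∈ {2, 3}; NE contributions (0, 19, 9), X = 28.
u_3 = (9 − 9) + 1.2·28 = 33.6.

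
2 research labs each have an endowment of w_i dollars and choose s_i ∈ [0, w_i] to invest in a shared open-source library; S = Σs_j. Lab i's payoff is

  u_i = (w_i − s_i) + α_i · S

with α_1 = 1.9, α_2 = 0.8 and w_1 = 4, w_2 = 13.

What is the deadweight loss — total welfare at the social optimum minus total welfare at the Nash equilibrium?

∂u_i/∂s_i = α_i − 1, so lab i contributes w_i if α_i > 1, else 0.
α_i > 1 for i ∈ {1}; NE contributions (4, 0), S = 4.
W^NE = Σw_i − S^NE + (Σα_i)·S^NE = 17 + 1.7·4 = 23.8.
Planner: ∂(Σu_j)/∂s_i = Σα_j − 1 = 1.7 > 0, so everyone contributes w_i; S^SO = 17, W^SO = 17 + 1.7·17 = 45.9.
Deadweight loss = 22.1.

22.1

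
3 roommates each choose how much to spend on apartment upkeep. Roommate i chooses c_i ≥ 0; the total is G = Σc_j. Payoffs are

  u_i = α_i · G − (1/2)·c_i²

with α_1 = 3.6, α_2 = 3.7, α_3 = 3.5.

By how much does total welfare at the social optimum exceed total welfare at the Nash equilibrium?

77.77

Roommate i's FOC: ∂u_i/∂c_i = α_i − c_i = 0, so c_i* = α_i.
NE contributions = (3.6, 3.7, 3.5); G = 10.8.
W^NE = (Σα)·G − ½Σα_i² = 10.8² − ½·38.9 = 97.19.
Planner sets c_i = Σα_j = 10.8 for every i, so G^SO = 3·10.8 = 32.4.
W^SO = (Σα)·G^SO − ½·3·(Σα)² = (3/2)·10.8² = 174.96.
Deadweight loss = W^SO − W^NE = 77.77.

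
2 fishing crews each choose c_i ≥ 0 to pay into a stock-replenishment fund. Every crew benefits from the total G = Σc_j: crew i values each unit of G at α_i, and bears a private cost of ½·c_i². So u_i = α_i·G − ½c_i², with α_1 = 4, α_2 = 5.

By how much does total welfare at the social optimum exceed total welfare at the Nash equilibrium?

Crew i's FOC: ∂u_i/∂c_i = α_i − c_i = 0, so c_i* = α_i.
NE contributions = (4, 5); G = 9.
W^NE = (Σα)·G − ½Σα_i² = 9² − ½·41 = 60.5.
Planner sets c_i = Σα_j = 9 for every i, so G^SO = 2·9 = 18.
W^SO = (Σα)·G^SO − ½·2·(Σα)² = (2/2)·9² = 81.
Deadweight loss = W^SO − W^NE = 20.5.

20.5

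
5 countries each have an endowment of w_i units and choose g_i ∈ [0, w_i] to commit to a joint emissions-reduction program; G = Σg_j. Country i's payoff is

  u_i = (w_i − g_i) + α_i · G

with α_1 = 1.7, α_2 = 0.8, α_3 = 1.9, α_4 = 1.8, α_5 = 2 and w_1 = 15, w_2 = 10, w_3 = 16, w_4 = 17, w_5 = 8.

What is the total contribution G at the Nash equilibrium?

56

∂u_i/∂g_i = α_i − 1, so country i contributes w_i if α_i > 1, else 0.
α_i > 1 for i ∈ {1, 3, 4, 5}; NE contributions (15, 0, 16, 17, 8), G = 56.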